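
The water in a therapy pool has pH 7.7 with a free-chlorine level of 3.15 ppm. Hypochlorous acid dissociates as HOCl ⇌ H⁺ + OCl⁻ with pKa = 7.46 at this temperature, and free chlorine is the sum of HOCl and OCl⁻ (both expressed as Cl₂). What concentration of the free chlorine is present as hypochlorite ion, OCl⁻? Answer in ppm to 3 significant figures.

[OCl⁻]/[HOCl] = 10^(pH − pKa) = 10^(7.7 − 7.46) = 10^0.24 = 1.738.
Fraction as HOCl = 1 / (1 + 1.738) = 0.3653.
OCl⁻ = (1 − 0.3653) × 3.15 ppm = 1.999 ppm.

2.00 ppm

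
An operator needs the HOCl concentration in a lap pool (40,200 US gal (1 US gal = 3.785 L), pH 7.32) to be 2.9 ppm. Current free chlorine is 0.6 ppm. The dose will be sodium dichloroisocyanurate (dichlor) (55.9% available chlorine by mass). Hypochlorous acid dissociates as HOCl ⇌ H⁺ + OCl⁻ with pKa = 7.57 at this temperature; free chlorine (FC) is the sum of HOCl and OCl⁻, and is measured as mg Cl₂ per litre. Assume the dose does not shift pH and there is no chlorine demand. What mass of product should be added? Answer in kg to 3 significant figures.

Volume: 40,200 US gal × 3.785 L/gal = 152,157 L.
[OCl⁻]/[HOCl] = 10^(pH − pKa) = 10^(7.32 − 7.57) = 0.5623; fraction as HOCl = 1/(1 + 0.5623) = 0.6401.
Free chlorine required for 2.9 ppm HOCl: 2.9 / 0.6401 = 4.531 ppm.
FC to add: 4.531 − 0.6 = 3.931 mg/L as Cl₂.
Cl₂ equivalent: 3.931 mg/L × 152,157 L = 598.1 g.
Product at 55.9% available Cl: 598.1 / 0.559 = 1070 g.

1.07 kg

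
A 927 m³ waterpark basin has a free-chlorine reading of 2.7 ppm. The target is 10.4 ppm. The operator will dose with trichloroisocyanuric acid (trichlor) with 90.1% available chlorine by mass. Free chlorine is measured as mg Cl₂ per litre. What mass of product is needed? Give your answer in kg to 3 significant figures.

7.92 kg

Volume: 927 m³ = 927,000 L.
Chlorine deficit: 10.4 − 2.7 = 7.7 ppm = 7.7 mg/L as Cl₂.
Cl₂ equivalent needed: 7.7 mg/L × 927,000 L = 7,138,000 mg = 7138 g.
Product at 90.1% available chlorine: 7138 / 0.901 = 7922 g.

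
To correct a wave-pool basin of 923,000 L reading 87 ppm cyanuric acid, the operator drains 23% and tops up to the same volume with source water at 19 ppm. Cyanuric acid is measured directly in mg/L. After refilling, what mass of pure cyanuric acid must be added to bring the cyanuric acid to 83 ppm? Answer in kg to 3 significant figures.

After draining 23% and refilling: 87 × 0.77 + 19 × 0.23 = 71.36 ppm.
Deficit to target: 83 − 71.36 = 11.64 mg/L.
Mass: 11.64 mg/L × 923,000 L = 10,740 g cyanuric acid.

10.7 kg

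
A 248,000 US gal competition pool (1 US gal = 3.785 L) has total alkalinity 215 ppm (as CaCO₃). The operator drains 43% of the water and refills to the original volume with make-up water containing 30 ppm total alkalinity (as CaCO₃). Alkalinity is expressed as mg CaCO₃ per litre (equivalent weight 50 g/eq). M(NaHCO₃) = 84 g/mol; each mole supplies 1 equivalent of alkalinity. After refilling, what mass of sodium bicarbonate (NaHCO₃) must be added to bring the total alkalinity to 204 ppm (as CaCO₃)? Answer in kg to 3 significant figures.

108 kg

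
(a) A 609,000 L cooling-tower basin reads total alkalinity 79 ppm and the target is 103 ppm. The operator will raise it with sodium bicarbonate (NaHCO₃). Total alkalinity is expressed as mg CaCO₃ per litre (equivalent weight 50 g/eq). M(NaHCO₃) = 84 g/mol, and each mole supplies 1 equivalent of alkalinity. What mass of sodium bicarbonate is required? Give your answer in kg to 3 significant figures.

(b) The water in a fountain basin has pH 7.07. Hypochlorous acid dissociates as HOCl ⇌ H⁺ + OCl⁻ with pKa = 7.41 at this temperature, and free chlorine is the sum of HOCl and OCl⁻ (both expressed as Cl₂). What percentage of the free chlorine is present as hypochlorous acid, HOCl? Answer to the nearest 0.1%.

(a) 24.6 kg; (b) 68.6%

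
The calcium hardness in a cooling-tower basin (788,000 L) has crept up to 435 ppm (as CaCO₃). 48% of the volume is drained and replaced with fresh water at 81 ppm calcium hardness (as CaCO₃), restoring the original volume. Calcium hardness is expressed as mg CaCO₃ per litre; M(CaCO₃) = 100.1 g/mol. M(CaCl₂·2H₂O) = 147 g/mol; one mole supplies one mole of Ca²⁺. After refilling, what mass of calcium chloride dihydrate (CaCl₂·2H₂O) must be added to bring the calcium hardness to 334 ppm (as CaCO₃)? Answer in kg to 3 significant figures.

After draining 48% and refilling: 435 × 0.52 + 81 × 0.48 = 265.08 ppm.
Deficit to target: 334 − 265.08 = 68.92 mg/L.
As CaCO₃: 68.92 mg/L × 788,000 L = 54,310 g; ÷ 100.1 = 542.5 mol Ca²⁺.
Mass: 542.5 × 147 = 79,750 g.

79.8 kg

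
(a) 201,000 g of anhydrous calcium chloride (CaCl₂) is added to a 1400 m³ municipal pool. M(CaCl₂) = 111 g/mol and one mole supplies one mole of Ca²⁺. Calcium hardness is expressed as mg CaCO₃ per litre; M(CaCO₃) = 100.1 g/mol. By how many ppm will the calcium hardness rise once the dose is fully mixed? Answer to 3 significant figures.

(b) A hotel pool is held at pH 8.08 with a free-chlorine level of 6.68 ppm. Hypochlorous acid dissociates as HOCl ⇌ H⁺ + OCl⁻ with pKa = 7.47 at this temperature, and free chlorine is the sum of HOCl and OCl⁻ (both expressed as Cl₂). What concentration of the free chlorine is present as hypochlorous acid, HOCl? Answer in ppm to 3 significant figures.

(a) 129 ppm; (b) 1.32 ppm

(a) Volume: 1400 m³ = 1,400,000 L.
(a) Moles of Ca²⁺: 201,000 g ÷ 111 g/mol = 1811 mol.
(a) As CaCO₃: 1811 mol × 100.1 g/mol = 181,300 g.
(a) Rise: 181,300 g / 1,400,000 L × 1000 = 129.5 mg/L.

(b) [OCl⁻]/[HOCl] = 10^(pH − pKa) = 10^(8.08 − 7.47) = 10^0.61 = 4.074.
(b) Fraction as HOCl = 1 / (1 + 4.074) = 0.1971.
(b) HOCl = 0.1971 × 6.68 ppm = 1.317 ppm.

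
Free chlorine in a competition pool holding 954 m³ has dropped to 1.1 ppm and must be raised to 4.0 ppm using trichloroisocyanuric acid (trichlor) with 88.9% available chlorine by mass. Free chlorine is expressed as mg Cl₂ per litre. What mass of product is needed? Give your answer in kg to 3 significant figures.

Volume: 954 m³ = 954,000 L.
Chlorine deficit: 4.0 − 1.1 = 2.9 ppm = 2.9 mg/L as Cl₂.
Cl₂ equivalent needed: 2.9 mg/L × 954,000 L = 2,767,000 mg = 2767 g.
Product at 88.9% available chlorine: 2767 / 0.889 = 3112 g.

3.11 kg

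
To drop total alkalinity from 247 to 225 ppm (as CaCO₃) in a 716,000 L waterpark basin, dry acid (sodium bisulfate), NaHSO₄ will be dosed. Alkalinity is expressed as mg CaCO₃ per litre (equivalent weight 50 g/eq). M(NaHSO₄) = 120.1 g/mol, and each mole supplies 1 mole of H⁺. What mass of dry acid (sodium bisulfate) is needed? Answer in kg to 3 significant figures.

37.8 kg

Alkalinity to neutralize: (247 − 225) = 22 mg/L as CaCO₃ × 716,000 L = 15,750 g as CaCO₃.
Equivalents of H⁺ required: 15,750 ÷ 50 g/eq = 315 eq = 315 mol NaHSO₄.
Mass of NaHSO₄: 315 × 120.1 = 37,840 g.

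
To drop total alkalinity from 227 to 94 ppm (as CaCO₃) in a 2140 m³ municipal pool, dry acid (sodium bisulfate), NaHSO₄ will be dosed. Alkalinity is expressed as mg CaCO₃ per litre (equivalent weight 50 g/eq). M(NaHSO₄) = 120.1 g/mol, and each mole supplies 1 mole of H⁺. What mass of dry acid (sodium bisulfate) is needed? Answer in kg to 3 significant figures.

684 kg

Volume: 2140 m³ = 2,140,000 L.
Alkalinity to neutralize: (227 − 94) = 133 mg/L as CaCO₃ × 2,140,000 L = 284,600 g as CaCO₃.
Equivalents of H⁺ required: 284,600 ÷ 50 g/eq = 5692 eq = 5692 mol NaHSO₄.
Mass of NaHSO₄: 5692 × 120.1 = 683,700 g.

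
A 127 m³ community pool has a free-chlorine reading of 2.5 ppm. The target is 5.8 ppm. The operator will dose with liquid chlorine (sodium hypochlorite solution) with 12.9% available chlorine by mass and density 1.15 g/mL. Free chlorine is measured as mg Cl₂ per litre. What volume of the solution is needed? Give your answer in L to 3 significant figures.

2.83 L

Volume: 127 m³ = 127,000 L.
Chlorine deficit: 5.8 − 2.5 = 3.3 ppm = 3.3 mg/L as Cl₂.
Cl₂ equivalent needed: 3.3 mg/L × 127,000 L = 419,100 mg = 419.1 g.
Product at 12.9% available chlorine: 419.1 / 0.129 = 3249 g.
Volume at density 1.15 g/mL: 3249 g ÷ 1.15 g/mL = 2825 mL.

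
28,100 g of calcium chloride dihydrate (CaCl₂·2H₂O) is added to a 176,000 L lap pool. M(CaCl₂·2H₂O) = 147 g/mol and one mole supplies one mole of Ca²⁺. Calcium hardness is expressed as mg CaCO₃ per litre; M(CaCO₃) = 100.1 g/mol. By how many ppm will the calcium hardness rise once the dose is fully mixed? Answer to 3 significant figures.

Moles of Ca²⁺: 28,100 g ÷ 147 g/mol = 191.2 mol.
As CaCO₃: 191.2 mol × 100.1 g/mol = 19,130 g.
Rise: 19,130 g / 176,000 L × 1000 = 108.7 mg/L.

109 ppm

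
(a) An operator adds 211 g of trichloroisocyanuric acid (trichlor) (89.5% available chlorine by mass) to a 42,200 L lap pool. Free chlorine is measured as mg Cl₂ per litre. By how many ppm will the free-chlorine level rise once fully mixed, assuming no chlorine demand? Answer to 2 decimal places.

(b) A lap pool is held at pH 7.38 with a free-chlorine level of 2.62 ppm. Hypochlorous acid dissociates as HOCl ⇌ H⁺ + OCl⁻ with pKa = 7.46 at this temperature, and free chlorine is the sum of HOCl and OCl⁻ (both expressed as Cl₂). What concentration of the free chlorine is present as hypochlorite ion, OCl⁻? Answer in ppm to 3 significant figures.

(a) Available chlorine delivered: 211 g × 0.895 = 188.8 g as Cl₂.
(a) Concentration rise: 188.8 g / 42,200 L = 4.475 mg/L = 4.47 ppm.

(b) [OCl⁻]/[HOCl] = 10^(pH − pKa) = 10^(7.38 − 7.46) = 10^-0.08 = 0.8318.
(b) Fraction as HOCl = 1 / (1 + 0.8318) = 0.5459.
(b) OCl⁻ = (1 − 0.5459) × 2.62 ppm = 1.19 ppm.

(a) 4.47 ppm; (b) 1.19 ppm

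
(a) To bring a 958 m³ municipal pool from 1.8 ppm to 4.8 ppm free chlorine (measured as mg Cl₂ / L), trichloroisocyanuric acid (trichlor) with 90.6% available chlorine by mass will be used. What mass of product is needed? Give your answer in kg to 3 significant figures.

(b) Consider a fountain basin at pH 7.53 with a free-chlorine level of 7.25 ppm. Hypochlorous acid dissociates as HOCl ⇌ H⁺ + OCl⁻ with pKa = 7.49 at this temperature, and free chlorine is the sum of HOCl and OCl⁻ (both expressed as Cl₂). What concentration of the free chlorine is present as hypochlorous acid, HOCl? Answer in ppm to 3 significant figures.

(a) Volume: 958 m³ = 958,000 L.
(a) Chlorine deficit: 4.8 − 1.8 = 3 ppm = 3 mg/L as Cl₂.
(a) Cl₂ equivalent needed: 3 mg/L × 958,000 L = 2,874,000 mg = 2874 g.
(a) Product at 90.6% available chlorine: 2874 / 0.906 = 3172 g.

(b) [OCl⁻]/[HOCl] = 10^(pH − pKa) = 10^(7.53 − 7.49) = 10^0.04 = 1.096.
(b) Fraction as HOCl = 1 / (1 + 1.096) = 0.477.
(b) HOCl = 0.477 × 7.25 ppm = 3.458 ppm.

(a) 3.17 kg; (b) 3.46 ppm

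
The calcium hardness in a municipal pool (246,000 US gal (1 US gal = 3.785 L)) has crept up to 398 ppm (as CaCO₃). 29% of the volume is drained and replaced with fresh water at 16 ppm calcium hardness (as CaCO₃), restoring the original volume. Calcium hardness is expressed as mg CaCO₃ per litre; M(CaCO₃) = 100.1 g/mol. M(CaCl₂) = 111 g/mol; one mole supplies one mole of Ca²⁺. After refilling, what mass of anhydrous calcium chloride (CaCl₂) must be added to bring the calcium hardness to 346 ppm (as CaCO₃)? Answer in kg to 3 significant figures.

Volume: 246,000 US gal × 3.785 L/gal = 931,110 L.
After draining 29% and refilling: 398 × 0.71 + 16 × 0.29 = 287.22 ppm.
Deficit to target: 346 − 287.22 = 58.78 mg/L.
As CaCO₃: 58.78 mg/L × 931,110 L = 54,730 g; ÷ 100.1 = 546.8 mol Ca²⁺.
Mass: 546.8 × 111 = 60,690 g.

60.7 kg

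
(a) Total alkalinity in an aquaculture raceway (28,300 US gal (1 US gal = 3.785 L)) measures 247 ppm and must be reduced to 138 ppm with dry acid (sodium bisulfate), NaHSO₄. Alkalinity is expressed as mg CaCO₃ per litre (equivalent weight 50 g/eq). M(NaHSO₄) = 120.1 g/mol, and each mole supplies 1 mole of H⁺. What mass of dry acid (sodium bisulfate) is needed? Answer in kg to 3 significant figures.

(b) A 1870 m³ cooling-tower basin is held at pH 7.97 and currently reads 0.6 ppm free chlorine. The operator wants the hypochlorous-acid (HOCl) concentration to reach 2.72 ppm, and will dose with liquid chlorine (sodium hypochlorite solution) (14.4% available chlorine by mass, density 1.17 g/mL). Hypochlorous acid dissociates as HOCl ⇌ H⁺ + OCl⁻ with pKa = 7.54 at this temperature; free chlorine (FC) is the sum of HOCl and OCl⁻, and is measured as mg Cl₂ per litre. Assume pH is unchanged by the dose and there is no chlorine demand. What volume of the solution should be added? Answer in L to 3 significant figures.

(a) 28.0 kg; (b) 105 L

(a) Volume: 28,300 US gal × 3.785 L/gal = 107,116 L.
(a) Alkalinity to neutralize: (247 − 138) = 109 mg/L as CaCO₃ × 107,116 L = 11,680 g as CaCO₃.
(a) Equivalents of H⁺ required: 11,680 ÷ 50 g/eq = 233.5 eq = 233.5 mol NaHSO₄.
(a) Mass of NaHSO₄: 233.5 × 120.1 = 28,040 g.

(b) Volume: 1870 m³ = 1,870,000 L.
(b) [OCl⁻]/[HOCl] = 10^(pH − pKa) = 10^(7.97 − 7.54) = 2.692; fraction as HOCl = 1/(1 + 2.692) = 0.2709.
(b) Free chlorine required for 2.72 ppm HOCl: 2.72 / 0.2709 = 10.04 ppm.
(b) FC to add: 10.04 − 0.6 = 9.441 mg/L as Cl₂.
(b) Cl₂ equivalent: 9.441 mg/L × 1,870,000 L = 17,650 g.
(b) Product at 14.4% available Cl: 17,650 / 0.144 = 122,600 g.
(b) Volume: 122,600 g ÷ 1.17 g/mL = 104,800 mL.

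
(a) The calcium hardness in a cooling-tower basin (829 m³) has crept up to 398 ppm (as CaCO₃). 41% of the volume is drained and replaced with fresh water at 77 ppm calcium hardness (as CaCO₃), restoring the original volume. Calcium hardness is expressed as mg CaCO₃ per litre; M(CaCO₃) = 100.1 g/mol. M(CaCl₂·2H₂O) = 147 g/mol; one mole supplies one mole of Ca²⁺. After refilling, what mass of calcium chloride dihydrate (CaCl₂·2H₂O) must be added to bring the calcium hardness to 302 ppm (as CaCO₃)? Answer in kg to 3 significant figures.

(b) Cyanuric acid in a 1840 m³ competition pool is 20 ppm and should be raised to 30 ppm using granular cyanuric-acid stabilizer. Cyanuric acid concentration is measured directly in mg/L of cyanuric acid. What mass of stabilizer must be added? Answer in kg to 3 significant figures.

(a) 43.4 kg; (b) 18.4 kg

(a) Volume: 829 m³ = 829,000 L.
(a) After draining 41% and refilling: 398 × 0.59 + 77 × 0.41 = 266.39 ppm.
(a) Deficit to target: 302 − 266.39 = 35.61 mg/L.
(a) As CaCO₃: 35.61 mg/L × 829,000 L = 29,520 g; ÷ 100.1 = 294.9 mol Ca²⁺.
(a) Mass: 294.9 × 147 = 43,350 g.

(b) Volume: 1840 m³ = 1,840,000 L.
(b) CYA to add: (30 − 20) = 10 mg/L × 1,840,000 L = 18,400 g cyanuric acid.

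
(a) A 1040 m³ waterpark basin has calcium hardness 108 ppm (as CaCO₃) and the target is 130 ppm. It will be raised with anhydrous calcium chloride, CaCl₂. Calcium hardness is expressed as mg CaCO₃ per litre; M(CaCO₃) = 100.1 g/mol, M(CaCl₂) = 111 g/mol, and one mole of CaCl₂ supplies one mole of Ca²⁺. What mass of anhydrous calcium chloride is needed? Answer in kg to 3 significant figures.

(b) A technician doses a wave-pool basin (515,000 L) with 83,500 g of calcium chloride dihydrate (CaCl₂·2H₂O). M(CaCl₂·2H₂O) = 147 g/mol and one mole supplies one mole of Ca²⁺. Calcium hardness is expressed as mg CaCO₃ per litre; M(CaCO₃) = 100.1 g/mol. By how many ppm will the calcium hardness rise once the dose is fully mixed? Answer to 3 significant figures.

(a) 25.4 kg; (b) 110 ppm

(a) Volume: 1040 m³ = 1,040,000 L.
(a) Hardness to add: (130 − 108) = 22 mg/L as CaCO₃ × 1,040,000 L = 22,880 g as CaCO₃.
(a) Moles of Ca²⁺ (1 mol Ca²⁺ ≡ 1 mol CaCO₃): 22,880 / 100.1 g/mol = 228.6 mol.
(a) Mass of CaCl₂: 228.6 × 111 = 25,370 g.

(b) Moles of Ca²⁺: 83,500 g ÷ 147 g/mol = 568 mol.
(b) As CaCO₃: 568 mol × 100.1 g/mol = 56,860 g.
(b) Rise: 56,860 g / 515,000 L × 1000 = 110.4 mg/L.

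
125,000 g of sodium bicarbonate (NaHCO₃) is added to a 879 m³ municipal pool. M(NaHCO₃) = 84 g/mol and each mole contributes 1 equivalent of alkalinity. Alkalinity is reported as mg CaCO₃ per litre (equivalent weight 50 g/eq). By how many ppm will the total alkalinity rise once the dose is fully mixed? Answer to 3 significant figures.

84.6 ppm

Volume: 879 m³ = 879,000 L.
Moles of NaHCO₃: 125,000 g ÷ 84 g/mol = 1488 mol → 1488 eq of alkalinity.
As CaCO₃: 1488 eq × 50 g/eq = 74,400 g.
Rise: 74,400 g / 879,000 L × 1000 = 84.65 mg/L.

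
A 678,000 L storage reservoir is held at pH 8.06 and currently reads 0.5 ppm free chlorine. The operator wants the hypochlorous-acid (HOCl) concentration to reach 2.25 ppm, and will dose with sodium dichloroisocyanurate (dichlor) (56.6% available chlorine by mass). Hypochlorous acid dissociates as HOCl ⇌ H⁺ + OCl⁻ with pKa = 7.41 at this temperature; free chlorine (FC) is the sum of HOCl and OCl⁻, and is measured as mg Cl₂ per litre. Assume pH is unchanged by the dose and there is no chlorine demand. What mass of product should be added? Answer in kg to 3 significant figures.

[OCl⁻]/[HOCl] = 10^(pH − pKa) = 10^(8.06 − 7.41) = 4.467; fraction as HOCl = 1/(1 + 4.467) = 0.1829.
Free chlorine required for 2.25 ppm HOCl: 2.25 / 0.1829 = 12.3 ppm.
FC to add: 12.3 − 0.5 = 11.8 mg/L as Cl₂.
Cl₂ equivalent: 11.8 mg/L × 678,000 L = 8001 g.
Product at 56.6% available Cl: 8001 / 0.566 = 14,140 g.

14.1 kg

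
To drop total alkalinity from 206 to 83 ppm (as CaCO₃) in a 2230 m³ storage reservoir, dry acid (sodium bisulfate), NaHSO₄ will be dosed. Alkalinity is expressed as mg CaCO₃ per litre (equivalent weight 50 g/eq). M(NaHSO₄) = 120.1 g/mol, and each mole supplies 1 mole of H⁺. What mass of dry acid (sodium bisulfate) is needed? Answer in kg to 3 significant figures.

Volume: 2230 m³ = 2,230,000 L.
Alkalinity to neutralize: (206 − 83) = 123 mg/L as CaCO₃ × 2,230,000 L = 274,300 g as CaCO₃.
Equivalents of H⁺ required: 274,300 ÷ 50 g/eq = 5486 eq = 5486 mol NaHSO₄.
Mass of NaHSO₄: 5486 × 120.1 = 658,800 g.

659 kg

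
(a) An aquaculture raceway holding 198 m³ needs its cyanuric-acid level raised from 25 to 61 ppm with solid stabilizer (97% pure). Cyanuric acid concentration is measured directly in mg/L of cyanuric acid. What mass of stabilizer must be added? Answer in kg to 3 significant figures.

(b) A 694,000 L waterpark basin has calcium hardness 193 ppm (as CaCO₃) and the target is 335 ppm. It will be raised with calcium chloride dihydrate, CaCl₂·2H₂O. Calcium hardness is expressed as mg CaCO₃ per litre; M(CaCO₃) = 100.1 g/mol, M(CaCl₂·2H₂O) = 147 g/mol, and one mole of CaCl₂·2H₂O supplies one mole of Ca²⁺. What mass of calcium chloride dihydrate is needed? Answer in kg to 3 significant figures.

(a) 7.35 kg; (b) 145 kg

(a) Volume: 198 m³ = 198,000 L.
(a) CYA to add: (61 − 25) = 36 mg/L × 198,000 L = 7128 g cyanuric acid.
(a) At 97% purity: 7128 / 0.97 = 7348 g product.

(b) Hardness to add: (335 − 193) = 142 mg/L as CaCO₃ × 694,000 L = 98,550 g as CaCO₃.
(b) Moles of Ca²⁺ (1 mol Ca²⁺ ≡ 1 mol CaCO₃): 98,550 / 100.1 g/mol = 984.5 mol.
(b) Mass of CaCl₂·2H₂O: 984.5 × 147 = 144,700 g.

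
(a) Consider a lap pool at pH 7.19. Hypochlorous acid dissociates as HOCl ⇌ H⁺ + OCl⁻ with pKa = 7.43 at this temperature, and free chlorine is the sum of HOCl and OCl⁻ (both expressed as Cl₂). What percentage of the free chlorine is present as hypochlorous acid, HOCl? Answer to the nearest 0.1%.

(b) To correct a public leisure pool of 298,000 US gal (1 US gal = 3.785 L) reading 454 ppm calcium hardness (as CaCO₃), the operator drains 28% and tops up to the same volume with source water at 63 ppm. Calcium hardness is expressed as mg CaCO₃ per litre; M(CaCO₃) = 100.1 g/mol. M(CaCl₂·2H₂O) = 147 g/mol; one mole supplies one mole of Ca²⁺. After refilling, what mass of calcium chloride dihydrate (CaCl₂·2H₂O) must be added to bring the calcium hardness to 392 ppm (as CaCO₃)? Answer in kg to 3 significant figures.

(a) [OCl⁻]/[HOCl] = 10^(pH − pKa) = 10^(7.19 − 7.43) = 10^-0.24 = 0.5754.
(a) Fraction as HOCl = 1 / (1 + 0.5754) = 0.6347.

(b) Volume: 298,000 US gal × 3.785 L/gal = 1,127,930 L.
(b) After draining 28% and refilling: 454 × 0.72 + 63 × 0.28 = 344.52 ppm.
(b) Deficit to target: 392 − 344.52 = 47.48 mg/L.
(b) As CaCO₃: 47.48 mg/L × 1,127,930 L = 53,550 g; ÷ 100.1 = 535 mol Ca²⁺.
(b) Mass: 535 × 147 = 78,650 g.

(a) 63.5%; (b) 78.6 kg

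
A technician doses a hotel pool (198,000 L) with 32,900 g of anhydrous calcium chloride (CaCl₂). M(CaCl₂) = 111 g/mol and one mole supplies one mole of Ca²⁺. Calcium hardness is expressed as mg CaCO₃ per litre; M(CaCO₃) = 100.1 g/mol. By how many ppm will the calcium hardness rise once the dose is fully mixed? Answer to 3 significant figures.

Moles of Ca²⁺: 32,900 g ÷ 111 g/mol = 296.4 mol.
As CaCO₃: 296.4 mol × 100.1 g/mol = 29,670 g.
Rise: 29,670 g / 198,000 L × 1000 = 149.8 mg/L.

150 ppm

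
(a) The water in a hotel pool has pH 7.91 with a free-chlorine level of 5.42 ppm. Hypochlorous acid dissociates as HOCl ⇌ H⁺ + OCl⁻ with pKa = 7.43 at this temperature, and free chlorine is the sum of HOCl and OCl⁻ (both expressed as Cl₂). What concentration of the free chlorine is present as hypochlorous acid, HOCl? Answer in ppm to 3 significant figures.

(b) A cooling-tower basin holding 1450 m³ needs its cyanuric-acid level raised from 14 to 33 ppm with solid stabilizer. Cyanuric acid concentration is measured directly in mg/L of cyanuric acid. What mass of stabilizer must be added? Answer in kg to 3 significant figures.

(a) [OCl⁻]/[HOCl] = 10^(pH − pKa) = 10^(7.91 − 7.43) = 10^0.48 = 3.02.
(a) Fraction as HOCl = 1 / (1 + 3.02) = 0.2488.
(a) HOCl = 0.2488 × 5.42 ppm = 1.348 ppm.

(b) Volume: 1450 m³ = 1,450,000 L.
(b) CYA to add: (33 − 14) = 19 mg/L × 1,450,000 L = 27,550 g cyanuric acid.

(a) 1.35 ppm; (b) 27.6 kg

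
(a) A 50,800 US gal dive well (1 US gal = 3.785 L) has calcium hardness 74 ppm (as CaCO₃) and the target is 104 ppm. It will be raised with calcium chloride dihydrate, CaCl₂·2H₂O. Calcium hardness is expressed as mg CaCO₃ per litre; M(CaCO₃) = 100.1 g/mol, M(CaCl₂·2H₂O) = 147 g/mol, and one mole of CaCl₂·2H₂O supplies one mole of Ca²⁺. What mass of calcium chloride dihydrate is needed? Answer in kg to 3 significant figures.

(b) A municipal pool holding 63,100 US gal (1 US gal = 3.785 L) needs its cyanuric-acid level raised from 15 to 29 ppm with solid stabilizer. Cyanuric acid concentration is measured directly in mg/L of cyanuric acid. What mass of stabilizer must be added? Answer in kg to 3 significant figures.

(a) Volume: 50,800 US gal × 3.785 L/gal = 192,278 L.
(a) Hardness to add: (104 − 74) = 30 mg/L as CaCO₃ × 192,278 L = 5768 g as CaCO₃.
(a) Moles of Ca²⁺ (1 mol Ca²⁺ ≡ 1 mol CaCO₃): 5768 / 100.1 g/mol = 57.63 mol.
(a) Mass of CaCl₂·2H₂O: 57.63 × 147 = 8471 g.

(b) Volume: 63,100 US gal × 3.785 L/gal = 238,834 L.
(b) CYA to add: (29 − 15) = 14 mg/L × 238,834 L = 3344 g cyanuric acid.

(a) 8.47 kg; (b) 3.34 kg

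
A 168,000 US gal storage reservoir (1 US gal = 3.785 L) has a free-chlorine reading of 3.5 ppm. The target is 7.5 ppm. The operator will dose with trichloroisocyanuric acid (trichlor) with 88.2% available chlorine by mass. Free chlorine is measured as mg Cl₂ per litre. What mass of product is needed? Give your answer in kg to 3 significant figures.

Volume: 168,000 US gal × 3.785 L/gal = 635,880 L.
Chlorine deficit: 7.5 − 3.5 = 4 ppm = 4 mg/L as Cl₂.
Cl₂ equivalent needed: 4 mg/L × 635,880 L = 2,544,000 mg = 2544 g.
Product at 88.2% available chlorine: 2544 / 0.882 = 2884 g.

2.88 kg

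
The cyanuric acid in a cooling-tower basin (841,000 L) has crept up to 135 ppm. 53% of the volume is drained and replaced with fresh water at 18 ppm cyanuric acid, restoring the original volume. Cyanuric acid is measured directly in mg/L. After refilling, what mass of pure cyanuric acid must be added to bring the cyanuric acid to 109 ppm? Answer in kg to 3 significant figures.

30.3 kg

After draining 53% and refilling: 135 × 0.47 + 18 × 0.53 = 72.99 ppm.
Deficit to target: 109 − 72.99 = 36.01 mg/L.
Mass: 36.01 mg/L × 841,000 L = 30,280 g cyanuric acid.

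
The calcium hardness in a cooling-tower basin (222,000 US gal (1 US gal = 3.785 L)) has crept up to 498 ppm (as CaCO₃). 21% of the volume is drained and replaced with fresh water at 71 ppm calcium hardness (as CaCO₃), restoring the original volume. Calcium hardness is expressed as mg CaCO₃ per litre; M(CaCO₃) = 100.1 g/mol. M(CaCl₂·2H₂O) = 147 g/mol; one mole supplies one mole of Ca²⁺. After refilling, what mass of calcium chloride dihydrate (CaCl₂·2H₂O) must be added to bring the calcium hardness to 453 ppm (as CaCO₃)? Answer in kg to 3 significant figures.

Volume: 222,000 US gal × 3.785 L/gal = 840,270 L.
After draining 21% and refilling: 498 × 0.79 + 71 × 0.21 = 408.33 ppm.
Deficit to target: 453 − 408.33 = 44.67 mg/L.
As CaCO₃: 44.67 mg/L × 840,270 L = 37,530 g; ÷ 100.1 = 375 mol Ca²⁺.
Mass: 375 × 147 = 55,120 g.

55.1 kg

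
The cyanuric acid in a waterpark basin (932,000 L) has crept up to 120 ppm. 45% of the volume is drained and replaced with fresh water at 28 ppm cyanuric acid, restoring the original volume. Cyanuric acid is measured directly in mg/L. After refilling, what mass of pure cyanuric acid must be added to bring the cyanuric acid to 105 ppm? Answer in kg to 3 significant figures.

After draining 45% and refilling: 120 × 0.55 + 28 × 0.45 = 78.6 ppm.
Deficit to target: 105 − 78.6 = 26.4 mg/L.
Mass: 26.4 mg/L × 932,000 L = 24,600 g cyanuric acid.

24.6 kg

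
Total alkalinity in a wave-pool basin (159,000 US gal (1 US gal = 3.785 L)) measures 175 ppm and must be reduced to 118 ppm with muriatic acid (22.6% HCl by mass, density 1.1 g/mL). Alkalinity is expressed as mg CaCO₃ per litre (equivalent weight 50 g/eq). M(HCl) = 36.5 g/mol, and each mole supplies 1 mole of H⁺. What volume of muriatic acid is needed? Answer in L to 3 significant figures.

Volume: 159,000 US gal × 3.785 L/gal = 601,815 L.
Alkalinity to neutralize: (175 − 118) = 57 mg/L as CaCO₃ × 601,815 L = 34,300 g as CaCO₃.
Equivalents of H⁺ required: 34,300 ÷ 50 g/eq = 686.1 eq = 686.1 mol HCl.
Mass of HCl: 686.1 × 36.5 = 25,040 g.
Mass of 22.6% solution: 25,040 / 0.226 = 110,800 g.
Volume: 110,800 g ÷ 1.1 g/mL = 100,700 mL.

101 L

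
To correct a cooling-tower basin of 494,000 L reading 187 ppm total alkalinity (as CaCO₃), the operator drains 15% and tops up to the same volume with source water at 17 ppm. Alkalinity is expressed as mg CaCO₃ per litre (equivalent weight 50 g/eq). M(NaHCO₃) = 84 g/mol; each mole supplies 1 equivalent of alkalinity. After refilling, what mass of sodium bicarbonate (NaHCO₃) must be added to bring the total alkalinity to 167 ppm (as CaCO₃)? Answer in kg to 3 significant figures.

4.56 kg

After draining 15% and refilling: 187 × 0.85 + 17 × 0.15 = 161.5 ppm.
Deficit to target: 167 − 161.5 = 5.5 mg/L.
As CaCO₃: 5.5 mg/L × 494,000 L = 2717 g; ÷ 50 g/eq ÷ 1 = 54.34 mol NaHCO₃.
Mass: 54.34 × 84 = 4565 g.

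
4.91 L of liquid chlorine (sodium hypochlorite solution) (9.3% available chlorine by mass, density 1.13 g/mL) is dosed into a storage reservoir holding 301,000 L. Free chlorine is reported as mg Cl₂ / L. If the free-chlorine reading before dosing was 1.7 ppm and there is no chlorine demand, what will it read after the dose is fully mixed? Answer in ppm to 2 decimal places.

Mass of solution: 4.91 L × 1000 mL/L × 1.13 g/mL = 5548 g.
Available chlorine delivered: 5548 g × 0.093 = 516 g as Cl₂.
Concentration rise: 516 g / 301,000 L = 1.714 mg/L = 1.71 ppm.
Final FC: 1.7 + 1.71 = 3.41 ppm.

3.41 ppm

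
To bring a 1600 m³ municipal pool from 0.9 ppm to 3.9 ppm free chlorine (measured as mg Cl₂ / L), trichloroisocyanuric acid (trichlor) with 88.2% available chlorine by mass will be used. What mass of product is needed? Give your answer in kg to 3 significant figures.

Volume: 1600 m³ = 1,600,000 L.
Chlorine deficit: 3.9 − 0.9 = 3 ppm = 3 mg/L as Cl₂.
Cl₂ equivalent needed: 3 mg/L × 1,600,000 L = 4,800,000 mg = 4800 g.
Product at 88.2% available chlorine: 4800 / 0.882 = 5442 g.

5.44 kg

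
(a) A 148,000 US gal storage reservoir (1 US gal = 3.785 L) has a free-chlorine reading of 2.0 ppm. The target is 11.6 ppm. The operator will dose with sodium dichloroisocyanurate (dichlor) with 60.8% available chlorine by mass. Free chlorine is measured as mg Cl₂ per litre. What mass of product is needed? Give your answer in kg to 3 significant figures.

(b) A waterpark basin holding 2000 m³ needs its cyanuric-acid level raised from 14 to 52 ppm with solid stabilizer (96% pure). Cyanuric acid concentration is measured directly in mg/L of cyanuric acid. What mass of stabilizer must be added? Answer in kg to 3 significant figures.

(a) 8.84 kg; (b) 79.2 kg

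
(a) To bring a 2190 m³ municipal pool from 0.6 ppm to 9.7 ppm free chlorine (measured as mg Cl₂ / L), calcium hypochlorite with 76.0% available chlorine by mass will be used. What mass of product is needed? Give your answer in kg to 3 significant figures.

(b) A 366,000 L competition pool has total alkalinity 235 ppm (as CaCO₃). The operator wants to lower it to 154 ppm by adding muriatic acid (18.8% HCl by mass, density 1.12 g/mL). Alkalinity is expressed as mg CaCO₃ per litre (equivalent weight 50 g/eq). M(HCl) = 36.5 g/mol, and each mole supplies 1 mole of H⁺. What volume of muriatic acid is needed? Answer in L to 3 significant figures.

(a) 26.2 kg; (b) 103 L

(a) Volume: 2190 m³ = 2,190,000 L.
(a) Chlorine deficit: 9.7 − 0.6 = 9.1 ppm = 9.1 mg/L as Cl₂.
(a) Cl₂ equivalent needed: 9.1 mg/L × 2,190,000 L = 19,930,000 mg = 19,930 g.
(a) Product at 76.0% available chlorine: 19,930 / 0.76 = 26,220 g.

(b) Alkalinity to neutralize: (235 − 154) = 81 mg/L as CaCO₃ × 366,000 L = 29,650 g as CaCO₃.
(b) Equivalents of H⁺ required: 29,650 ÷ 50 g/eq = 592.9 eq = 592.9 mol HCl.
(b) Mass of HCl: 592.9 × 36.5 = 21,640 g.
(b) Mass of 18.8% solution: 21,640 / 0.188 = 115,100 g.
(b) Volume: 115,100 g ÷ 1.12 g/mL = 102,800 mL.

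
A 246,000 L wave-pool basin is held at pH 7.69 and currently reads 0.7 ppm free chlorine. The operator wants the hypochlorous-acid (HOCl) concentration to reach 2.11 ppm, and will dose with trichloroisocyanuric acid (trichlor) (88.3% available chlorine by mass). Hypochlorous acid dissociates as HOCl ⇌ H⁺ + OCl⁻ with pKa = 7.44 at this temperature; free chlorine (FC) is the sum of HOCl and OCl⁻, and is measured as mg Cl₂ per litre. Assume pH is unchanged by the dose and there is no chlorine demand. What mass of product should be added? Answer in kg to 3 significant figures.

1.44 kg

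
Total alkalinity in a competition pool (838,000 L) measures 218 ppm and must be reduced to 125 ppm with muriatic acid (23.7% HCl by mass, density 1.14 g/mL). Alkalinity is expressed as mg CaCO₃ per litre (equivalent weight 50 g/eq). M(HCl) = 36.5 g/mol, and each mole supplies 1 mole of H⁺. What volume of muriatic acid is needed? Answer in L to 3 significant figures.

Alkalinity to neutralize: (218 − 125) = 93 mg/L as CaCO₃ × 838,000 L = 77,930 g as CaCO₃.
Equivalents of H⁺ required: 77,930 ÷ 50 g/eq = 1559 eq = 1559 mol HCl.
Mass of HCl: 1559 × 36.5 = 56,890 g.
Mass of 23.7% solution: 56,890 / 0.237 = 240,000 g.
Volume: 240,000 g ÷ 1.14 g/mL = 210,600 mL.

211 L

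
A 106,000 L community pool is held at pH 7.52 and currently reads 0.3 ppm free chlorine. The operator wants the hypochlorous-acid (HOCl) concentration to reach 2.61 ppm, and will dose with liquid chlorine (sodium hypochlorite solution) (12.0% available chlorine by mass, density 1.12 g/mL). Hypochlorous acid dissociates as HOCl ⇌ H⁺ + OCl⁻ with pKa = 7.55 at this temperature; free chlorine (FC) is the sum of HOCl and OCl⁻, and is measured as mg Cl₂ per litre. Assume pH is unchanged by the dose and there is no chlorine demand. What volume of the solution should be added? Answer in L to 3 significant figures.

3.74 L

[OCl⁻]/[HOCl] = 10^(pH − pKa) = 10^(7.52 − 7.55) = 0.9333; fraction as HOCl = 1/(1 + 0.9333) = 0.5173.
Free chlorine required for 2.61 ppm HOCl: 2.61 / 0.5173 = 5.046 ppm.
FC to add: 5.046 − 0.3 = 4.746 mg/L as Cl₂.
Cl₂ equivalent: 4.746 mg/L × 106,000 L = 503.1 g.
Product at 12.0% available Cl: 503.1 / 0.12 = 4192 g.
Volume: 4192 g ÷ 1.12 g/mL = 3743 mL.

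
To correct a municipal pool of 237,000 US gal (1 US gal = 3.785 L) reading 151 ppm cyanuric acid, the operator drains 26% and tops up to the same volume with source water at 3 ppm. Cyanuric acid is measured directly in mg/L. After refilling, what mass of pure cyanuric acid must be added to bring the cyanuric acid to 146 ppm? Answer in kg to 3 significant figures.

30.0 kg

Volume: 237,000 US gal × 3.785 L/gal = 897,045 L.
After draining 26% and refilling: 151 × 0.74 + 3 × 0.26 = 112.52 ppm.
Deficit to target: 146 − 112.52 = 33.48 mg/L.
Mass: 33.48 mg/L × 897,045 L = 30,030 g cyanuric acid.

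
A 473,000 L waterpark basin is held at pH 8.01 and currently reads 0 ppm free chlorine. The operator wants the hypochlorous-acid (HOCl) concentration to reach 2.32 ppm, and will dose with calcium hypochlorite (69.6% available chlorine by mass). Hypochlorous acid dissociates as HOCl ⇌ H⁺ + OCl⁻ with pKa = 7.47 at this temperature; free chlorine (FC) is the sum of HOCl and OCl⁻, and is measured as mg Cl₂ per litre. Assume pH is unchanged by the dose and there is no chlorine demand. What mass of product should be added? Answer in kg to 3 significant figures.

[OCl⁻]/[HOCl] = 10^(pH − pKa) = 10^(8.01 − 7.47) = 3.467; fraction as HOCl = 1/(1 + 3.467) = 0.2238.
Free chlorine required for 2.32 ppm HOCl: 2.32 / 0.2238 = 10.36 ppm.
FC to add: 10.36 − 0 = 10.36 mg/L as Cl₂.
Cl₂ equivalent: 10.36 mg/L × 473,000 L = 4902 g.
Product at 69.6% available Cl: 4902 / 0.696 = 7044 g.

7.04 kg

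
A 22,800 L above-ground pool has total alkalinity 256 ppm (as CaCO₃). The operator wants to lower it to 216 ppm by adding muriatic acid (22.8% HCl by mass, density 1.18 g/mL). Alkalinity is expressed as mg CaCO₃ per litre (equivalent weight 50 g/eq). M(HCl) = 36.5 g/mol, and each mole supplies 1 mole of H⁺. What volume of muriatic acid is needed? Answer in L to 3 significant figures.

2.47 L

Alkalinity to neutralize: (256 − 216) = 40 mg/L as CaCO₃ × 22,800 L = 912 g as CaCO₃.
Equivalents of H⁺ required: 912 ÷ 50 g/eq = 18.24 eq = 18.24 mol HCl.
Mass of HCl: 18.24 × 36.5 = 665.8 g.
Mass of 22.8% solution: 665.8 / 0.228 = 2920 g.
Volume: 2920 g ÷ 1.18 g/mL = 2475 mL.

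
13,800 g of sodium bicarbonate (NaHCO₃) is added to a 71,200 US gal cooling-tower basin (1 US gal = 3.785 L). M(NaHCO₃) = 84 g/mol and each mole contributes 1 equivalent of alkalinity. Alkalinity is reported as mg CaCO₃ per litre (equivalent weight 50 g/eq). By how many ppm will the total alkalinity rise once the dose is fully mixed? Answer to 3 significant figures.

Volume: 71,200 US gal × 3.785 L/gal = 269,492 L.
Moles of NaHCO₃: 13,800 g ÷ 84 g/mol = 164.3 mol → 164.3 eq of alkalinity.
As CaCO₃: 164.3 eq × 50 g/eq = 8214 g.
Rise: 8214 g / 269,492 L × 1000 = 30.48 mg/L.

30.5 ppm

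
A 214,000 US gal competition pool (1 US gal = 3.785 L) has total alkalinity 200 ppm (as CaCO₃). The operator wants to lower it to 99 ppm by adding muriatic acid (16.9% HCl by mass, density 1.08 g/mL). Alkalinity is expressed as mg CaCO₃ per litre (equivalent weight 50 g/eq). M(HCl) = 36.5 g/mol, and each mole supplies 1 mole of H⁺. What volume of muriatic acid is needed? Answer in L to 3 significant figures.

Volume: 214,000 US gal × 3.785 L/gal = 809,990 L.
Alkalinity to neutralize: (200 − 99) = 101 mg/L as CaCO₃ × 809,990 L = 81,810 g as CaCO₃.
Equivalents of H⁺ required: 81,810 ÷ 50 g/eq = 1636 eq = 1636 mol HCl.
Mass of HCl: 1636 × 36.5 = 59,720 g.
Mass of 16.9% solution: 59,720 / 0.169 = 353,400 g.
Volume: 353,400 g ÷ 1.08 g/mL = 327,200 mL.

327 L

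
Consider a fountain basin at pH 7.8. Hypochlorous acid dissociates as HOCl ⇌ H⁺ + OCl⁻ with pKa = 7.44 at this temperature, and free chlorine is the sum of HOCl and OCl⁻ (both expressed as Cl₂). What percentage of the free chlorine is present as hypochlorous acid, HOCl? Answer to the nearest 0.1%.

30.4%

[OCl⁻]/[HOCl] = 10^(pH − pKa) = 10^(7.8 − 7.44) = 10^0.36 = 2.291.
Fraction as HOCl = 1 / (1 + 2.291) = 0.3039.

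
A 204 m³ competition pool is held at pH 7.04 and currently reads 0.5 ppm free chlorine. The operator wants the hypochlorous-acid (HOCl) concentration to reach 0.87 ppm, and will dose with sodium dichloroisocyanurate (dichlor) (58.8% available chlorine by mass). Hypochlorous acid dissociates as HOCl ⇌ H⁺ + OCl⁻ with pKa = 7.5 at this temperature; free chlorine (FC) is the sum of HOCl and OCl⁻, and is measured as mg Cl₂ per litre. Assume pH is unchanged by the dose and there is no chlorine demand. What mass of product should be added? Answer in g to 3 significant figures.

Volume: 204 m³ = 204,000 L.
[OCl⁻]/[HOCl] = 10^(pH − pKa) = 10^(7.04 − 7.5) = 0.3467; fraction as HOCl = 1/(1 + 0.3467) = 0.7425.
Free chlorine required for 0.87 ppm HOCl: 0.87 / 0.7425 = 1.172 ppm.
FC to add: 1.172 − 0.5 = 0.6717 mg/L as Cl₂.
Cl₂ equivalent: 0.6717 mg/L × 204,000 L = 137 g.
Product at 58.8% available Cl: 137 / 0.588 = 233 g.

233 g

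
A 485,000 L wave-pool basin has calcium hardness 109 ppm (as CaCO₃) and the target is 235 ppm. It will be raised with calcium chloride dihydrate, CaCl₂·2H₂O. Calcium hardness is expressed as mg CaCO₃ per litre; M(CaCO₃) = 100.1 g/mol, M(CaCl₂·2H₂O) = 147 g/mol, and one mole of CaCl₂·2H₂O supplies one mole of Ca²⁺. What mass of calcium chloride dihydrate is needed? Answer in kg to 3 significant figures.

89.7 kg

Hardness to add: (235 − 109) = 126 mg/L as CaCO₃ × 485,000 L = 61,110 g as CaCO₃.
Moles of Ca²⁺ (1 mol Ca²⁺ ≡ 1 mol CaCO₃): 61,110 / 100.1 g/mol = 610.5 mol.
Mass of CaCl₂·2H₂O: 610.5 × 147 = 89,740 g.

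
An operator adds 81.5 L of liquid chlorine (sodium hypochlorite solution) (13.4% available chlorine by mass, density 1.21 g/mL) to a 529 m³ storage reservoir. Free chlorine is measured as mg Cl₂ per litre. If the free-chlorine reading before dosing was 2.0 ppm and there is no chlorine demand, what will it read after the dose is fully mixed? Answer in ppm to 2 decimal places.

26.98 ppm

Volume: 529 m³ = 529,000 L.
Mass of solution: 81.5 L × 1000 mL/L × 1.21 g/mL = 98,620 g.
Available chlorine delivered: 98,620 g × 0.134 = 13,210 g as Cl₂.
Concentration rise: 13,210 g / 529,000 L = 24.98 mg/L = 24.98 ppm.
Final FC: 2.0 + 24.98 = 26.98 ppm.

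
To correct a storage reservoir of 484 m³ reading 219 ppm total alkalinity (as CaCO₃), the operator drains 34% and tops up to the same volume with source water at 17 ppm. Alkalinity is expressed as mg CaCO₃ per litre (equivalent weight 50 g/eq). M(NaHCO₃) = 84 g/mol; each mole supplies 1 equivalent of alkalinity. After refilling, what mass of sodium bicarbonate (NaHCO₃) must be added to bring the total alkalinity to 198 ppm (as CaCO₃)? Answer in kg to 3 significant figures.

38.8 kg

Volume: 484 m³ = 484,000 L.
After draining 34% and refilling: 219 × 0.66 + 17 × 0.34 = 150.32 ppm.
Deficit to target: 198 − 150.32 = 47.68 mg/L.
As CaCO₃: 47.68 mg/L × 484,000 L = 23,080 g; ÷ 50 g/eq ÷ 1 = 461.5 mol NaHCO₃.
Mass: 461.5 × 84 = 38,770 g.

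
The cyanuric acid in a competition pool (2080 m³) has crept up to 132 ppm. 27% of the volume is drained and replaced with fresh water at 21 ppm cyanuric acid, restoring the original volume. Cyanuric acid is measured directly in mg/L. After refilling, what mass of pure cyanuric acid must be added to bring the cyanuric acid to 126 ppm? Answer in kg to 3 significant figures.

Volume: 2080 m³ = 2,080,000 L.
After draining 27% and refilling: 132 × 0.73 + 21 × 0.27 = 102.03 ppm.
Deficit to target: 126 − 102.03 = 23.97 mg/L.
Mass: 23.97 mg/L × 2,080,000 L = 49,860 g cyanuric acid.

49.9 kg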